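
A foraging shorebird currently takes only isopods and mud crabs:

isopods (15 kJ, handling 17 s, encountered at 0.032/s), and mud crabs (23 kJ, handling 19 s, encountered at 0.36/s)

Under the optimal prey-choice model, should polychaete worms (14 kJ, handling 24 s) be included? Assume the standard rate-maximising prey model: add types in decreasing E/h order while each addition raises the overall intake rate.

Current rate: (0.032×15 + 0.36×23)/(1 + 0.032×17 + 0.36×19) = 1.045 kJ/s.
Profitability of polychaete worms: 14/24 = 0.5833 kJ/s.
0.5833 < 1.045, so adding polychaete worms would lower the average — exclude it.

No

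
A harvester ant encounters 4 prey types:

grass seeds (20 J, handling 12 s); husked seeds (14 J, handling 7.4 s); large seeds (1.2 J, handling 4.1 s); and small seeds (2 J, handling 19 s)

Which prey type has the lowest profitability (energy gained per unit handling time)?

In descending order of E/h:
husked seeds: 14/7.4 = 1.89 J/s
grass seeds: 20/12 = 1.67 J/s
large seeds: 1.2/4.1 = 0.293 J/s
small seeds: 2/19 = 0.105 J/s

small seeds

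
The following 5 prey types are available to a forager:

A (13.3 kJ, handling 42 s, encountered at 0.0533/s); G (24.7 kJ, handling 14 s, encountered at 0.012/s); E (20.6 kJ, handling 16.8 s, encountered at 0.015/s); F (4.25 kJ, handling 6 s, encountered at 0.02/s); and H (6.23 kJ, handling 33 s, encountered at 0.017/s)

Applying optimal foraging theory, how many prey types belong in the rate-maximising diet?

3

Profitabilities (E/h, kJ/s): G 1.76, E 1.23, F 0.708, A 0.317, H 0.189. Add prey in this order while the next type's profitability exceeds the intake rate on those already taken.
Rate on top 1: 0.2538. E: 1.23 > 0.2538 → include.
Rate on top 2: 0.4263. F: 0.708 > 0.4263 → include.
Rate on top 3: 0.4483. A: 0.317 < 0.4483 → exclude; stop.
Optimal diet: G, E, F — 3 of 5 types.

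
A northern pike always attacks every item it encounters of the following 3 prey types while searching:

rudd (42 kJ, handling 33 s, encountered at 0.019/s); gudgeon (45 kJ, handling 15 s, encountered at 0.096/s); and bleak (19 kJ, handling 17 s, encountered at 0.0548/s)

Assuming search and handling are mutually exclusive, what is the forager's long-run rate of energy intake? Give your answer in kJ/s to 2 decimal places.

R = (0.019×42 + 0.096×45 + 0.0548×19) / (1 + 0.019×33 + 0.096×15 + 0.0548×17) = 6.159/3.999 = 1.54 kJ/s.

1.54 kJ/s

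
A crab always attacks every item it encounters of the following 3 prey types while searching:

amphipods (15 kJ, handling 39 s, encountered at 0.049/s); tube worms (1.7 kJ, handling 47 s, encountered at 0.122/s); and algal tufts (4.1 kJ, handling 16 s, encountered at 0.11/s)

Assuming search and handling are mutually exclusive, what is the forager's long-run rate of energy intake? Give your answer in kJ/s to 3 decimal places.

Energy encountered per unit search time: 0.049×15 + 0.122×1.7 + 0.11×4.1 = 1.393 kJ/s.
Handling time per unit search time: 0.049×39 + 0.122×47 + 0.11×16 = 9.405.
Rate = 1.393/(1 + 9.405) = 0.1339 kJ/s.

0.134 kJ/s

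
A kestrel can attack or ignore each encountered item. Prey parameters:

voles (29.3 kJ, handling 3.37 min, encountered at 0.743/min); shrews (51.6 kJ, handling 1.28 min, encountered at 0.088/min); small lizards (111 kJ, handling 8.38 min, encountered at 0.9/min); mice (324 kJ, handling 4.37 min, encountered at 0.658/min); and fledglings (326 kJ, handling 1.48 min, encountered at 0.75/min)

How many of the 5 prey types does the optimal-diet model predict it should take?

1

Profitabilities (E/h, kJ/min): fledglings 220, mice 74.1, shrews 40.3, small lizards 13.2, voles 8.69. Add prey in this order while the next type's profitability exceeds the intake rate on those already taken.
Rate on top 1: 115.9. mice: 74.1 < 115.9 → exclude; stop.
Optimal diet: fledglings — 1 of 5 types.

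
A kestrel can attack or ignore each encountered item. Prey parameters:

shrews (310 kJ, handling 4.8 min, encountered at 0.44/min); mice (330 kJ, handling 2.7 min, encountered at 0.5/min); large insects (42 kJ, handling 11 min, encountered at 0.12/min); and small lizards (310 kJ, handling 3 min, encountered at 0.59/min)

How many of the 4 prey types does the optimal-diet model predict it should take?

2

E/h in descending order: mice 122, small lizards 103, shrews 64.6, large insects 3.82 kJ/min. The optimal diet is the largest prefix of this list for which every included type satisfies E_i/h_i > R on the types above it.
Rate on top 1: 70.21. small lizards: 103 > 70.21 → include.
Rate on top 2: 84.44. shrews: 64.6 < 84.44 → exclude; stop.
Optimal diet: mice, small lizards — 2 of 4 types.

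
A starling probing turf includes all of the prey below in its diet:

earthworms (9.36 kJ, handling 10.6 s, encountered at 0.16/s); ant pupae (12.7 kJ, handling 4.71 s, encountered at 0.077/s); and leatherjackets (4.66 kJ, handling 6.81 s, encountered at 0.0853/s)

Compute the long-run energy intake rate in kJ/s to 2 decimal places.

0.79 kJ/s

R = (0.16×9.36 + 0.077×12.7 + 0.0853×4.66) / (1 + 0.16×10.6 + 0.077×4.71 + 0.0853×6.81) = 2.873/3.64 = 0.7894 kJ/s.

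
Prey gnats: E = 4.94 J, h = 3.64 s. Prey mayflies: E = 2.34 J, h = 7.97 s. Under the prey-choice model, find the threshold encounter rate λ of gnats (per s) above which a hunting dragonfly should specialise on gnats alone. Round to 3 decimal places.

0.076 per s

The zero-one rule: include mayflies iff E₂/h₂ > λE₁/(1+λh₁). Equality gives the switch point.
λE₁h₂ = E₂ + λE₂h₁ ⇒ λ = E₂/(E₁h₂ − E₂h₁) = 2.34/(39.37 − 8.518) = 0.07584 per s.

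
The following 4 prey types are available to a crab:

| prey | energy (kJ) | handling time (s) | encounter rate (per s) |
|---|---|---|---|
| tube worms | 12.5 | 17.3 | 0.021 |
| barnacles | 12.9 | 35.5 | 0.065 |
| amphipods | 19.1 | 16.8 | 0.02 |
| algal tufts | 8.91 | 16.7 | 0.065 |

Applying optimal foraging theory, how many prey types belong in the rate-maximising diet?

Profitabilities (E/h, kJ/s): amphipods 1.14, tube worms 0.723, algal tufts 0.534, barnacles 0.363. Add prey in this order while the next type's profitability exceeds the intake rate on those already taken.
Rate on top 1: 0.2859. tube worms: 0.723 > 0.2859 → include.
Rate on top 2: 0.3793. algal tufts: 0.534 > 0.3793 → include.
Rate on top 3: 0.4394. barnacles: 0.363 < 0.4394 → exclude; stop.
Optimal diet: amphipods, tube worms, algal tufts — 3 of 4 types.

3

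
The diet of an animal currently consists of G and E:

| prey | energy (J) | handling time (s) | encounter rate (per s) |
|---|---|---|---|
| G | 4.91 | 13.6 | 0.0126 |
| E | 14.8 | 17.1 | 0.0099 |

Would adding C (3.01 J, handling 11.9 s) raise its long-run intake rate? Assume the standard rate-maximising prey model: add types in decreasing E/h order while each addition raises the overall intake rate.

Current rate: (0.0126×4.91 + 0.0099×14.8)/(1 + 0.0126×13.6 + 0.0099×17.1) = 0.1554 J/s.
Profitability of C: 3.01/11.9 = 0.2529 J/s.
Since 0.2529 > R, including C increases the long-run rate.

Yes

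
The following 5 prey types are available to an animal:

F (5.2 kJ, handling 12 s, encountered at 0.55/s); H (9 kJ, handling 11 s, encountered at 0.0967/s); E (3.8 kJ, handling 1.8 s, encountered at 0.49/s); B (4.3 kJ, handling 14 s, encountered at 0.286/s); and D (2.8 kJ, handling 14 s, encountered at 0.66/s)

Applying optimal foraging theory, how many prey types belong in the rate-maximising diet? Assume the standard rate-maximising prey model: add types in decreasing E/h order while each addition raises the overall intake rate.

E/h in descending order: E 2.11, H 0.818, F 0.433, B 0.307, D 0.2 kJ/s. The optimal diet is the largest prefix of this list for which every included type satisfies E_i/h_i > R on the types above it.
Rate on top 1: 0.9894. H: 0.818 < 0.9894 → exclude; stop.
Optimal diet: E — 1 of 5 types.

1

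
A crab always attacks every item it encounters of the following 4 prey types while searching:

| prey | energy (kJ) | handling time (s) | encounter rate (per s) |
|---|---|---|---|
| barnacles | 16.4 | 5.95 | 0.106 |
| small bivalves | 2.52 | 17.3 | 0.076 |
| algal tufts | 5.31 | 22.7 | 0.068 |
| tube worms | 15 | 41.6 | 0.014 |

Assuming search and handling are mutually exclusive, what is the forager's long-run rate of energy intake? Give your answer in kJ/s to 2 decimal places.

0.49 kJ/s

R = (0.106×16.4 + 0.076×2.52 + 0.068×5.31 + 0.014×15) / (1 + 0.106×5.95 + 0.076×17.3 + 0.068×22.7 + 0.014×41.6) = 2.501/5.072 = 0.4931 kJ/s.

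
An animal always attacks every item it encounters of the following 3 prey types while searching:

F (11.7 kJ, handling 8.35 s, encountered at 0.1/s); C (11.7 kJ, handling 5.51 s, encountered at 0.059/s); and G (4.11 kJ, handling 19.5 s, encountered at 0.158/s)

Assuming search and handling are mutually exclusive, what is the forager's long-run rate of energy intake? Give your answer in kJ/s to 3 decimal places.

0.479 kJ/s

R = (0.1×11.7 + 0.059×11.7 + 0.158×4.11) / (1 + 0.1×8.35 + 0.059×5.51 + 0.158×19.5) = 2.51/5.241 = 0.4788 kJ/s.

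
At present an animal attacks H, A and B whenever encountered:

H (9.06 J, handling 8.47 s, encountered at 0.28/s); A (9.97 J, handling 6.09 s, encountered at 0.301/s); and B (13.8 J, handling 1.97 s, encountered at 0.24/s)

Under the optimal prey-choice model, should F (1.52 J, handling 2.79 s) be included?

No

On H, A and B alone, R = ΣλE/(1+Σλh) = 8.85/5.677 = 1.559 J/s.
F: E/h = 1.52/2.79 = 0.5448 J/s.
Since 0.5448 < R, time spent handling F is better spent searching.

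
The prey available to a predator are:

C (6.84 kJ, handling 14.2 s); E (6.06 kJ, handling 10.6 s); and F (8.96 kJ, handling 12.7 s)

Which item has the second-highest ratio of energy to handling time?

E

Profitability E/h (kJ/s): C = 6.84/14.2 = 0.482, E = 6.06/10.6 = 0.572, F = 8.96/12.7 = 0.706.
Ranked: F > E > C.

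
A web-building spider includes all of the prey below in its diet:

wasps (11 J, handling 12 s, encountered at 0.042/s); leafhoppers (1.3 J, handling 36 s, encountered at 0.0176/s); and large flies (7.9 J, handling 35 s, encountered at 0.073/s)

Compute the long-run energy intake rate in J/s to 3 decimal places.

0.226 J/s

Energy encountered per unit search time: 0.042×11 + 0.0176×1.3 + 0.073×7.9 = 1.062 J/s.
Handling time per unit search time: 0.042×12 + 0.0176×36 + 0.073×35 = 3.693.
Rate = 1.062/(1 + 3.693) = 0.2262 J/s.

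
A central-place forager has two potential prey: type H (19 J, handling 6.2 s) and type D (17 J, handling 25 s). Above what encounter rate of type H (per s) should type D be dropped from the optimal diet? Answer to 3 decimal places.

At the threshold, the rate on type H alone equals the profitability of type D: λ·19/(1 + λ·6.2) = 17/25 = 0.68.
Rearranging, λ(19 − 0.68×6.2) = 0.68, so λ = 0.68/14.78 = 0.046 per s.

0.046 per s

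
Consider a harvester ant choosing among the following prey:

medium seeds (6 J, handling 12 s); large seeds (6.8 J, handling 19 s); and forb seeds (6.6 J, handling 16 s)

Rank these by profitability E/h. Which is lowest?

Profitability E/h (J/s): medium seeds = 6/12 = 0.5, large seeds = 6.8/19 = 0.358, forb seeds = 6.6/16 = 0.412.
Ranked: medium seeds > forb seeds > large seeds.

large seeds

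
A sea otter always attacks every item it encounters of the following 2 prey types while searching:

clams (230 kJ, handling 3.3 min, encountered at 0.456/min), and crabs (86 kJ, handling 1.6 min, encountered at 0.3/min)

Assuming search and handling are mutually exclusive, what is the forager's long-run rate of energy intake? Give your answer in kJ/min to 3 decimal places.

43.782 kJ/min

Energy encountered per unit search time: 0.456×230 + 0.3×86 = 130.7 kJ/min.
Handling time per unit search time: 0.456×3.3 + 0.3×1.6 = 1.985.
Rate = 130.7/(1 + 1.985) = 43.78 kJ/min.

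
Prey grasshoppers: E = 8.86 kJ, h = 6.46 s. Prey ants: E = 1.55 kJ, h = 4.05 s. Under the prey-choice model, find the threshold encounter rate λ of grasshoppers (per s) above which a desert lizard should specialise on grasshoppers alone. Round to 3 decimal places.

0.060 per s

At the threshold, the rate on grasshoppers alone equals the profitability of ants: λ·8.86/(1 + λ·6.46) = 1.55/4.05 = 0.3827.
Rearranging, λ(8.86 − 0.3827×6.46) = 0.3827, so λ = 0.3827/6.388 = 0.05991 per s.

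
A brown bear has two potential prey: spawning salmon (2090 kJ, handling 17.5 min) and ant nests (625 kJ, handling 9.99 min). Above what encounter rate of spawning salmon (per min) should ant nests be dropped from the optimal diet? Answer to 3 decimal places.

0.063 per min

The zero-one rule: include ant nests iff E₂/h₂ > λE₁/(1+λh₁). Equality gives the switch point.
λE₁h₂ = E₂ + λE₂h₁ ⇒ λ = E₂/(E₁h₂ − E₂h₁) = 625/(2.088e+04 − 1.094e+04) = 0.06287 per min.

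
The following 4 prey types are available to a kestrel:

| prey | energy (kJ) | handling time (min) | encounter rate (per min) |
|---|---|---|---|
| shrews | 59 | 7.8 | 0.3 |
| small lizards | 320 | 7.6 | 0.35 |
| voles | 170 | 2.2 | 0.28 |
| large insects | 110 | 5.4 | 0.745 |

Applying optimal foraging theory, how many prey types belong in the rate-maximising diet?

Profitabilities (E/h, kJ/min): voles 77.3, small lizards 42.1, large insects 20.4, shrews 7.56. Add prey in this order while the next type's profitability exceeds the intake rate on those already taken.
Rate on top 1: 29.46. small lizards: 42.1 > 29.46 → include.
Rate on top 2: 37.32. large insects: 20.4 < 37.32 → exclude; stop.
Optimal diet: voles, small lizards — 2 of 4 types.

2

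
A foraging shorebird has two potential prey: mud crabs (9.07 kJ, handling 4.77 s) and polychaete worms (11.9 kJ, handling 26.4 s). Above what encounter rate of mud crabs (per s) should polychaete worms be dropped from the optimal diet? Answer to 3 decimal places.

0.065 per s

Drop polychaete worms once their profitability E₂/h₂ falls below the rate achievable on mud crabs alone: E₂/h₂ = λE₁/(1 + λh₁).
Solve for λ: λE₁h₂ = E₂(1 + λh₁) → λ(E₁h₂ − E₂h₁) = E₂ → λ = E₂/(E₁h₂ − E₂h₁).
λ = 11.9/(9.07×26.4 − 11.9×4.77) = 11.9/182.7 = 0.06514 per s.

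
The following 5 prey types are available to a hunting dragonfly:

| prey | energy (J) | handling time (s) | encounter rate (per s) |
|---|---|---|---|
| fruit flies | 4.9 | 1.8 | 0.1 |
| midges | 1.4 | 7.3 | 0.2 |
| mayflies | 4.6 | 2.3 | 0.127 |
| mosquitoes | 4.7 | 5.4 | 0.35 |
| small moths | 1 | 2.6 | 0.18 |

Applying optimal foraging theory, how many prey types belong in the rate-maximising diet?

3

Rank by E/h (J/s): fruit flies 2.72, mayflies 2, mosquitoes 0.87, small moths 0.385, midges 0.192. Include each in turn until the next type's E/h falls below the running intake rate.
Rate on top 1: 0.4153. mayflies: 2 > 0.4153 → include.
Rate on top 2: 0.7297. mosquitoes: 0.87 > 0.7297 → include.
Rate on top 3: 0.8088. small moths: 0.385 < 0.8088 → exclude; stop.
Optimal diet: fruit flies, mayflies, mosquitoes — 3 of 5 types.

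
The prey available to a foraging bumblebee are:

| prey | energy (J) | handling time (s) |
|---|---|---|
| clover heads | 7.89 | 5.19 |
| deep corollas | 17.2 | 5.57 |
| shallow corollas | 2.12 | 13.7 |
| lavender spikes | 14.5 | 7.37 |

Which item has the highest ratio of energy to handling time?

deep corollas

Profitability E/h (J/s): clover heads = 7.89/5.19 = 1.52, deep corollas = 17.2/5.57 = 3.09, shallow corollas = 2.12/13.7 = 0.155, lavender spikes = 14.5/7.37 = 1.97.
Ranked: deep corollas > lavender spikes > clover heads > shallow corollas.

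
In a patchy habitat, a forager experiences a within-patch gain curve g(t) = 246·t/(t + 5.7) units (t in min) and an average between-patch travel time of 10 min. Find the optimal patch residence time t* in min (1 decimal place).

7.5 min

Maximise g(t)/(T+t): set derivative to zero → g'(t)(T+t) = g(t).
g'(t) = 246·5.7/(t + 5.7)². Setting 246·5.7/(t+5.7)² = 246t/[(t+5.7)(10+t)] gives 5.7(10+t) = t(t+5.7), so t² = 5.7×10 = 57.
t* = √57 = 7.55 min.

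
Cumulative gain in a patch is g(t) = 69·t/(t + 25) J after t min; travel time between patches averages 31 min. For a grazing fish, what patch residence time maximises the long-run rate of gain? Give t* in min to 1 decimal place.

27.8 min

By the marginal value theorem, leave when the instantaneous gain rate g'(t) equals the habitat-wide average g(t)/(T + t).
g'(t) = 69·25/(t + 25)². Setting 69·25/(t+25)² = 69t/[(t+25)(31+t)] gives 25(31+t) = t(t+25), so t² = 25×31 = 775.
t* = √775 = 27.84 min.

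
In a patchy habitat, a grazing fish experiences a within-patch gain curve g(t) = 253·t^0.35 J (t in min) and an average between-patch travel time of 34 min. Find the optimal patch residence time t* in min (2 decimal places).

18.31 min

Maximise g(t)/(T+t): set derivative to zero → g'(t)(T+t) = g(t).
g'(t) = 0.35·253·t^-0.65. Setting 0.35·253·t^-0.65 = 253·t^0.35/(34+t) gives 0.35(34+t) = t, so 0.65·t = 0.35×34.
t* = 0.35×34/0.65 = 18.31 min.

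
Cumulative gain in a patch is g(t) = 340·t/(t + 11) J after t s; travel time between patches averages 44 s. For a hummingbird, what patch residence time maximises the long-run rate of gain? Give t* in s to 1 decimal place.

By the marginal value theorem, leave when the instantaneous gain rate g'(t) equals the habitat-wide average g(t)/(T + t).
g'(t) = 340·11/(t + 11)². Setting 340·11/(t+11)² = 340t/[(t+11)(44+t)] gives 11(44+t) = t(t+11), so t² = 11×44 = 484.
t* = √484 = 22 s.

22.0 s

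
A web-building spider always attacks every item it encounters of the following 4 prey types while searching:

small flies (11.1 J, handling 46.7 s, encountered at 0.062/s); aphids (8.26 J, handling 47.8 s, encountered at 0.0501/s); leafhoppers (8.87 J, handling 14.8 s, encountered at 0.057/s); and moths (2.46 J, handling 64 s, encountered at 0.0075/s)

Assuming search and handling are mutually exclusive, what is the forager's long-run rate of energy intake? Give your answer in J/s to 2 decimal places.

R = Σλ_iE_i / (1 + Σλ_ih_i)
Numerator: 0.062×11.1 + 0.0501×8.26 + 0.057×8.87 + 0.0075×2.46 = 1.626
Denominator: 1 + 0.062×46.7 + 0.0501×47.8 + 0.057×14.8 + 0.0075×64 = 7.614
R = 1.626/7.614 = 0.2136 J/s

0.21 J/s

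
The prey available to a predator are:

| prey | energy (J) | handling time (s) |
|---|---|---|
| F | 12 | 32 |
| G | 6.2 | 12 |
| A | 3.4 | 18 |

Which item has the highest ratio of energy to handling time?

G

In descending order of E/h:
G: 6.2/12 = 0.517 J/s
F: 12/32 = 0.375 J/s
A: 3.4/18 = 0.189 J/s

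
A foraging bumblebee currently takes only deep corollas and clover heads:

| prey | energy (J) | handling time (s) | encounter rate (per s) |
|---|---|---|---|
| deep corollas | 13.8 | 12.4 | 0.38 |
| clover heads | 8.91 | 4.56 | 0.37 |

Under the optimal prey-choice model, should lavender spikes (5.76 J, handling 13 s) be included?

Current rate: (0.38×13.8 + 0.37×8.91)/(1 + 0.38×12.4 + 0.37×4.56) = 1.154 J/s.
Profitability of lavender spikes: 5.76/13 = 0.4431 J/s.
0.4431 < 1.154, so adding lavender spikes would lower the average — exclude it.

No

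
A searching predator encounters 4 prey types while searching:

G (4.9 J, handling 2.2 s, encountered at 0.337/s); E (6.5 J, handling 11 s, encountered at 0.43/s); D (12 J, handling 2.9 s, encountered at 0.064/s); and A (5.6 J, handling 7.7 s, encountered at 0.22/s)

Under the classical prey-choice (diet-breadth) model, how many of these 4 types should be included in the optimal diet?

E/h in descending order: D 4.14, G 2.23, A 0.727, E 0.591 J/s. The optimal diet is the largest prefix of this list for which every included type satisfies E_i/h_i > R on the types above it.
Rate on top 1: 0.6478. G: 2.23 > 0.6478 → include.
Rate on top 2: 1.255. A: 0.727 < 1.255 → exclude; stop.
Optimal diet: D, G — 2 of 4 types.

2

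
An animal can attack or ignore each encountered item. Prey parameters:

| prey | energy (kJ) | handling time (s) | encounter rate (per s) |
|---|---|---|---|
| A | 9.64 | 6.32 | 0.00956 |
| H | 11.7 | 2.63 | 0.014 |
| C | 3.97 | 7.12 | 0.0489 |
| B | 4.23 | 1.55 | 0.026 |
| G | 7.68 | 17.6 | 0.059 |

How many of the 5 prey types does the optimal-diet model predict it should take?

5

E/h in descending order: H 4.45, B 2.73, A 1.53, C 0.558, G 0.436 kJ/s. The optimal diet is the largest prefix of this list for which every included type satisfies E_i/h_i > R on the types above it.
Rate on top 1: 0.158. B: 2.73 > 0.158 → include.
Rate on top 2: 0.2542. A: 1.53 > 0.2542 → include.
Rate on top 3: 0.3217. C: 0.558 > 0.3217 → include.
Rate on top 4: 0.377. G: 0.436 > 0.377 → include.
Optimal diet: H, B, A, C, G — 5 of 5 types.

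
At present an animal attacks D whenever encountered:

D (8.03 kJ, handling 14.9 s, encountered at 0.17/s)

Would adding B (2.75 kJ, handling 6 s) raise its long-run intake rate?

Yes

Current rate: (0.17×8.03)/(1 + 0.17×14.9) = 0.3864 kJ/s.
Profitability of B: 2.75/6 = 0.4583 kJ/s.
Since 0.4583 > R, including B increases the long-run rate.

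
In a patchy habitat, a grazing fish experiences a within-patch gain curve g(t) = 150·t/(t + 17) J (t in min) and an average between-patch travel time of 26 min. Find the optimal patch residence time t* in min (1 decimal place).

Optimal t* satisfies g'(t*) = g(t*)/(T + t*).
g'(t) = 150·17/(t + 17)². Setting 150·17/(t+17)² = 150t/[(t+17)(26+t)] gives 17(26+t) = t(t+17), so t² = 17×26 = 442.
t* = √442 = 21.02 min.

21.0 min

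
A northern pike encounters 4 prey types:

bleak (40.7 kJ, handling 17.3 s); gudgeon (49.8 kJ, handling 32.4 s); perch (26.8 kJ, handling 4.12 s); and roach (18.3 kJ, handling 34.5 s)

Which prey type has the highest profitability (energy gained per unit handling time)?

perch

In descending order of E/h:
perch: 26.8/4.12 = 6.5 kJ/s
bleak: 40.7/17.3 = 2.35 kJ/s
gudgeon: 49.8/32.4 = 1.54 kJ/s
roach: 18.3/34.5 = 0.53 kJ/s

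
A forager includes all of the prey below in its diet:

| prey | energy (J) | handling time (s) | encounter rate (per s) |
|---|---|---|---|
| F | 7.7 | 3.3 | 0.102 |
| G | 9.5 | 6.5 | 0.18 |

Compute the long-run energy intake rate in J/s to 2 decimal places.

1.00 J/s

Energy encountered per unit search time: 0.102×7.7 + 0.18×9.5 = 2.495 J/s.
Handling time per unit search time: 0.102×3.3 + 0.18×6.5 = 1.507.
Rate = 2.495/(1 + 1.507) = 0.9955 J/s.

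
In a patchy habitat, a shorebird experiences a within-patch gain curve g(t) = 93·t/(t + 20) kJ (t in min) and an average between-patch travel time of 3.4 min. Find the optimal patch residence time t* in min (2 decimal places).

Maximise g(t)/(T+t): set derivative to zero → g'(t)(T+t) = g(t).
g'(t) = 93·20/(t + 20)². Setting 93·20/(t+20)² = 93t/[(t+20)(3.4+t)] gives 20(3.4+t) = t(t+20), so t² = 20×3.4 = 68.
t* = √68 = 8.246 min.

8.25 min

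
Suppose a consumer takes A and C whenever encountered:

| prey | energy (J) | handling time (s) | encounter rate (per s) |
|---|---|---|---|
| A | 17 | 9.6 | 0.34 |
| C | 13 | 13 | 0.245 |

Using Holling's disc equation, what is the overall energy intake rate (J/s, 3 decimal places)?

R = Σλ_iE_i / (1 + Σλ_ih_i)
Numerator: 0.34×17 + 0.245×13 = 8.965
Denominator: 1 + 0.34×9.6 + 0.245×13 = 7.449
R = 8.965/7.449 = 1.204 J/s

1.204 J/s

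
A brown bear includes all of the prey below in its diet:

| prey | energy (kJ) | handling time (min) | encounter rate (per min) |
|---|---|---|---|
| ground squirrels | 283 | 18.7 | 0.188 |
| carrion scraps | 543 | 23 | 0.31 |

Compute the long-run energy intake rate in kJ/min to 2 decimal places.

Energy encountered per unit search time: 0.188×283 + 0.31×543 = 221.5 kJ/min.
Handling time per unit search time: 0.188×18.7 + 0.31×23 = 10.65.
Rate = 221.5/(1 + 10.65) = 19.02 kJ/min.

19.02 kJ/min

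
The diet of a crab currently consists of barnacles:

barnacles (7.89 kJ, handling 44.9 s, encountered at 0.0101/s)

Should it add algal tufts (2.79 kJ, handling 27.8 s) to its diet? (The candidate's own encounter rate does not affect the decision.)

Yes

Current rate: (0.0101×7.89)/(1 + 0.0101×44.9) = 0.05483 kJ/s.
Profitability of algal tufts: 2.79/27.8 = 0.1004 kJ/s.
Since 0.1004 > R, including algal tufts increases the long-run rate.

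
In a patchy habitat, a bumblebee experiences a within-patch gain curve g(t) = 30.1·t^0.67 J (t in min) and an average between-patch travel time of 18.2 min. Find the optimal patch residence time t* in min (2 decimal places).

36.95 min

Maximise g(t)/(T+t): set derivative to zero → g'(t)(T+t) = g(t).
g'(t) = 0.67·30.1·t^-0.33. Setting 0.67·30.1·t^-0.33 = 30.1·t^0.67/(18.2+t) gives 0.67(18.2+t) = t, so 0.33·t = 0.67×18.2.
t* = 0.67×18.2/0.33 = 36.95 min.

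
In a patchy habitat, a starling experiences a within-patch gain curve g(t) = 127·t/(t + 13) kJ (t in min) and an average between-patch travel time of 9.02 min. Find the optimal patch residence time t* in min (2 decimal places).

10.83 min

Maximise g(t)/(T+t): set derivative to zero → g'(t)(T+t) = g(t).
g'(t) = 127·13/(t + 13)². Setting 127·13/(t+13)² = 127t/[(t+13)(9.02+t)] gives 13(9.02+t) = t(t+13), so t² = 13×9.02 = 117.3.
t* = √117.3 = 10.83 min.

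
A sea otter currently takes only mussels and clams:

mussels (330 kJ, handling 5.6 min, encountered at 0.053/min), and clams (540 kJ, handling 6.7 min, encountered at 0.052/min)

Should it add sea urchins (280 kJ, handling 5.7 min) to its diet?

On mussels and clams alone, R = ΣλE/(1+Σλh) = 45.57/1.645 = 27.7 kJ/min.
Profitability of sea urchins: 280/5.7 = 49.12 kJ/min.
49.12 > 27.7, so adding sea urchins raises the average — include it.

Yes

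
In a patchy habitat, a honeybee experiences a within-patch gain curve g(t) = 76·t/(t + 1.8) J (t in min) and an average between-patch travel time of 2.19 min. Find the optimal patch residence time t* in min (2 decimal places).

Optimal t* satisfies g'(t*) = g(t*)/(T + t*).
g'(t) = 76·1.8/(t + 1.8)². Setting 76·1.8/(t+1.8)² = 76t/[(t+1.8)(2.19+t)] gives 1.8(2.19+t) = t(t+1.8), so t² = 1.8×2.19 = 3.942.
t* = √3.942 = 1.985 min.

1.99 min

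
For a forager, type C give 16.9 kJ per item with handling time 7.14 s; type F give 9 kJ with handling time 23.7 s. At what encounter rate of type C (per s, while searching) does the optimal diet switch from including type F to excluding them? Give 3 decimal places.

0.027 per s

The zero-one rule: include type F iff E₂/h₂ > λE₁/(1+λh₁). Equality gives the switch point.
λE₁h₂ = E₂ + λE₂h₁ ⇒ λ = E₂/(E₁h₂ − E₂h₁) = 9/(400.5 − 64.26) = 0.02676 per s.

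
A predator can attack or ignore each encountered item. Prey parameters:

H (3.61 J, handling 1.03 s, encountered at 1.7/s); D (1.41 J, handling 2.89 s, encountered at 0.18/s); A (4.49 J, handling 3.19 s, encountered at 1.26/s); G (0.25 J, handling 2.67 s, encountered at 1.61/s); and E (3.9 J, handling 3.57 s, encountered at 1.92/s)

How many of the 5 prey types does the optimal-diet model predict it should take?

E/h in descending order: H 3.5, A 1.41, E 1.09, D 0.488, G 0.0936 J/s. The optimal diet is the largest prefix of this list for which every included type satisfies E_i/h_i > R on the types above it.
Rate on top 1: 2.231. A: 1.41 < 2.231 → exclude; stop.
Optimal diet: H — 1 of 5 types.

1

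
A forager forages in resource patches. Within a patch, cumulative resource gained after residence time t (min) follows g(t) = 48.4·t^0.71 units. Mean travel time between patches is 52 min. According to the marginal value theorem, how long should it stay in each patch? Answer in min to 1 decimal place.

By the marginal value theorem, leave when the instantaneous gain rate g'(t) equals the habitat-wide average g(t)/(T + t).
g'(t) = 0.71·48.4·t^-0.29. Setting 0.71·48.4·t^-0.29 = 48.4·t^0.71/(52+t) gives 0.71(52+t) = t, so 0.29·t = 0.71×52.
t* = 0.71×52/0.29 = 127.3 min.

127.3 min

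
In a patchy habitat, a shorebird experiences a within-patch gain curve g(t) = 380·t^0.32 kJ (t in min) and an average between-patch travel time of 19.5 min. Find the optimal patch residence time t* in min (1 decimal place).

Optimal t* satisfies g'(t*) = g(t*)/(T + t*).
g'(t) = 0.32·380·t^-0.68. Setting 0.32·380·t^-0.68 = 380·t^0.32/(19.5+t) gives 0.32(19.5+t) = t, so 0.68·t = 0.32×19.5.
t* = 0.32×19.5/0.68 = 9.176 min.

9.2 min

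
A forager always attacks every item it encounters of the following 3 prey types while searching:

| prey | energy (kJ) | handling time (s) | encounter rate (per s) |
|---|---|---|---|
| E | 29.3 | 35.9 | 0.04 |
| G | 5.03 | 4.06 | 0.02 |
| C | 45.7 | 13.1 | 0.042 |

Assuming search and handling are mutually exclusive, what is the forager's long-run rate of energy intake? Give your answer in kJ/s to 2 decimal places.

1.04 kJ/s

R = (0.04×29.3 + 0.02×5.03 + 0.042×45.7) / (1 + 0.04×35.9 + 0.02×4.06 + 0.042×13.1) = 3.192/3.067 = 1.041 kJ/s.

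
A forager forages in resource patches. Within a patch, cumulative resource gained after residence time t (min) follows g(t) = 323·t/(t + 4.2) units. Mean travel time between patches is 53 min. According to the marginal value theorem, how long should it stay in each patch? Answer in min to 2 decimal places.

By the marginal value theorem, leave when the instantaneous gain rate g'(t) equals the habitat-wide average g(t)/(T + t).
g'(t) = 323·4.2/(t + 4.2)². Setting 323·4.2/(t+4.2)² = 323t/[(t+4.2)(53+t)] gives 4.2(53+t) = t(t+4.2), so t² = 4.2×53 = 222.6.
t* = √222.6 = 14.92 min.

14.92 min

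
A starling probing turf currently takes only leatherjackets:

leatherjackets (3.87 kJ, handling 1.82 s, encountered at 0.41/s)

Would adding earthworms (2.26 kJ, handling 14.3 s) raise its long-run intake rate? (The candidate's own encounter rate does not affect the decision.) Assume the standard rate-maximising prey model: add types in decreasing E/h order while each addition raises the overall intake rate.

No

Intake rate on the current diet: R = (0.41×3.87) / (1 + 0.41×1.82) = 1.587/1.746 = 0.9087 kJ/s.
Profitability of earthworms: 2.26/14.3 = 0.158 kJ/s.
Since 0.158 < R, time spent handling earthworms is better spent searching.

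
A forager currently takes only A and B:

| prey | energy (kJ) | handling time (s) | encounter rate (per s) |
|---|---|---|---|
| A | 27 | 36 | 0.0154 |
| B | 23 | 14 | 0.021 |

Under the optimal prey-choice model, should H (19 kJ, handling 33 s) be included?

Yes

On A and B alone, R = ΣλE/(1+Σλh) = 0.8988/1.848 = 0.4863 kJ/s.
H: E/h = 19/33 = 0.5758 kJ/s.
Since 0.5758 > R, including H increases the long-run rate.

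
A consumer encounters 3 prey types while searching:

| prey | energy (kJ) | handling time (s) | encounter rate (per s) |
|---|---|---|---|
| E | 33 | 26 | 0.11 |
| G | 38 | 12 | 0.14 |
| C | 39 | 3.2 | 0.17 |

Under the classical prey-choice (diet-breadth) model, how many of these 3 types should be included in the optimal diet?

1

E/h in descending order: C 12.2, G 3.17, E 1.27 kJ/s. The optimal diet is the largest prefix of this list for which every included type satisfies E_i/h_i > R on the types above it.
Rate on top 1: 4.294. G: 3.17 < 4.294 → exclude; stop.
Optimal diet: C — 1 of 3 types.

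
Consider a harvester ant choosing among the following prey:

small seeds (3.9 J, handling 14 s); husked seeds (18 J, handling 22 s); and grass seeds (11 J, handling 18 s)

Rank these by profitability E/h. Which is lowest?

In descending order of E/h:
husked seeds: 18/22 = 0.818 J/s
grass seeds: 11/18 = 0.611 J/s
small seeds: 3.9/14 = 0.279 J/s

small seeds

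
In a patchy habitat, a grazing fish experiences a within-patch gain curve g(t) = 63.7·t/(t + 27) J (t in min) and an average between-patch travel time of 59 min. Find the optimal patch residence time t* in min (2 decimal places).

39.91 min

Optimal t* satisfies g'(t*) = g(t*)/(T + t*).
g'(t) = 63.7·27/(t + 27)². Setting 63.7·27/(t+27)² = 63.7t/[(t+27)(59+t)] gives 27(59+t) = t(t+27), so t² = 27×59 = 1593.
t* = √1593 = 39.91 min.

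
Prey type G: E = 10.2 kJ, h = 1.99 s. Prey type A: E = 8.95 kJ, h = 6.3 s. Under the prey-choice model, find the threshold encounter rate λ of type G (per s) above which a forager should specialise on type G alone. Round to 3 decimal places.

0.193 per s

Drop type A once their profitability E₂/h₂ falls below the rate achievable on type G alone: E₂/h₂ = λE₁/(1 + λh₁).
Solve for λ: λE₁h₂ = E₂(1 + λh₁) → λ(E₁h₂ − E₂h₁) = E₂ → λ = E₂/(E₁h₂ − E₂h₁).
λ = 8.95/(10.2×6.3 − 8.95×1.99) = 8.95/46.45 = 0.1927 per s.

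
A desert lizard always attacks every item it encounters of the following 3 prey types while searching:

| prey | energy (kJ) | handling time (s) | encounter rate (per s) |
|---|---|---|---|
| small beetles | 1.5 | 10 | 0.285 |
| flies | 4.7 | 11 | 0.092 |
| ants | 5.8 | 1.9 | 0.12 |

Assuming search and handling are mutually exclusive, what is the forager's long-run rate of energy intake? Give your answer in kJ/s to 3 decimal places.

0.306 kJ/s

R = Σλ_iE_i / (1 + Σλ_ih_i)
Numerator: 0.285×1.5 + 0.092×4.7 + 0.12×5.8 = 1.556
Denominator: 1 + 0.285×10 + 0.092×11 + 0.12×1.9 = 5.09
R = 1.556/5.09 = 0.3057 kJ/s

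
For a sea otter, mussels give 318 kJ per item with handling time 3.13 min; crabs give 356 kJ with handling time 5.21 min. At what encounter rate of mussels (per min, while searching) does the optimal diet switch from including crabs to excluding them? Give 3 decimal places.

0.656 per min

At the threshold, the rate on mussels alone equals the profitability of crabs: λ·318/(1 + λ·3.13) = 356/5.21 = 68.33.
Rearranging, λ(318 − 68.33×3.13) = 68.33, so λ = 68.33/104.1 = 0.6562 per min.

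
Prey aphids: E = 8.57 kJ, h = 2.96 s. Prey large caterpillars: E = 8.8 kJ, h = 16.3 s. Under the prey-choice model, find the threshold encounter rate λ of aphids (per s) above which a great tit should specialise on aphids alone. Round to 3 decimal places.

0.077 per s

At the threshold, the rate on aphids alone equals the profitability of large caterpillars: λ·8.57/(1 + λ·2.96) = 8.8/16.3 = 0.5399.
Rearranging, λ(8.57 − 0.5399×2.96) = 0.5399, so λ = 0.5399/6.972 = 0.07744 per s.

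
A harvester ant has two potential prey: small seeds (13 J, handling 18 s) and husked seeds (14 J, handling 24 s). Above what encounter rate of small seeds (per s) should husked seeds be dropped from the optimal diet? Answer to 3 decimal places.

At the threshold, the rate on small seeds alone equals the profitability of husked seeds: λ·13/(1 + λ·18) = 14/24 = 0.5833.
Rearranging, λ(13 − 0.5833×18) = 0.5833, so λ = 0.5833/2.5 = 0.2333 per s.

0.233 per s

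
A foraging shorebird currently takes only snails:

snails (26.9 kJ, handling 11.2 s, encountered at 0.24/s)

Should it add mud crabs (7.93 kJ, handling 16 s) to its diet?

Current rate: (0.24×26.9)/(1 + 0.24×11.2) = 1.751 kJ/s.
mud crabs: E/h = 7.93/16 = 0.4956 kJ/s.
0.4956 < 1.751, so adding mud crabs would lower the average — exclude it.

No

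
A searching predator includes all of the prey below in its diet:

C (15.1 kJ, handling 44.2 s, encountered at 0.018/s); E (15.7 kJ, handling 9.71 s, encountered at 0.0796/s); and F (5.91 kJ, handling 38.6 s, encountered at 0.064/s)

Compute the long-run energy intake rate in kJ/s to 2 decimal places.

0.38 kJ/s

Energy encountered per unit search time: 0.018×15.1 + 0.0796×15.7 + 0.064×5.91 = 1.9 kJ/s.
Handling time per unit search time: 0.018×44.2 + 0.0796×9.71 + 0.064×38.6 = 4.039.
Rate = 1.9/(1 + 4.039) = 0.377 kJ/s.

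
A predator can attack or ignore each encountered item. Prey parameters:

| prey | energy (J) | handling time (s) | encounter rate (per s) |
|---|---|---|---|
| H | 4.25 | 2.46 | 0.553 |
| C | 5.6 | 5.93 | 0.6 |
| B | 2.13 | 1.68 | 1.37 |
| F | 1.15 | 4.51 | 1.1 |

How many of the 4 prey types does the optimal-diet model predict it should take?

2

Profitabilities (E/h, J/s): H 1.73, B 1.27, C 0.944, F 0.255. Add prey in this order while the next type's profitability exceeds the intake rate on those already taken.
Rate on top 1: 0.9957. B: 1.27 > 0.9957 → include.
Rate on top 2: 1.13. C: 0.944 < 1.13 → exclude; stop.
Optimal diet: H, B — 2 of 4 types.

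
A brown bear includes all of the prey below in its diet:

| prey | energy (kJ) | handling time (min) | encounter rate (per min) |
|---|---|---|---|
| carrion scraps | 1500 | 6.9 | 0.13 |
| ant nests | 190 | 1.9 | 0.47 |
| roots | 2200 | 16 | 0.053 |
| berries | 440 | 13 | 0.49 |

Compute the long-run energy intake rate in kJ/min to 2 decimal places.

61.60 kJ/min

R = Σλ_iE_i / (1 + Σλ_ih_i)
Numerator: 0.13×1500 + 0.47×190 + 0.053×2200 + 0.49×440 = 616.5
Denominator: 1 + 0.13×6.9 + 0.47×1.9 + 0.053×16 + 0.49×13 = 10.01
R = 616.5/10.01 = 61.6 kJ/min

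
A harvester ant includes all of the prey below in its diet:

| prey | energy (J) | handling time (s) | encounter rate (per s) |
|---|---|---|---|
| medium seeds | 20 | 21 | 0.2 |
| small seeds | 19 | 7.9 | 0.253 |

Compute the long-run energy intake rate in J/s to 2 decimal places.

1.22 J/s

Energy encountered per unit search time: 0.2×20 + 0.253×19 = 8.807 J/s.
Handling time per unit search time: 0.2×21 + 0.253×7.9 = 6.199.
Rate = 8.807/(1 + 6.199) = 1.223 J/s.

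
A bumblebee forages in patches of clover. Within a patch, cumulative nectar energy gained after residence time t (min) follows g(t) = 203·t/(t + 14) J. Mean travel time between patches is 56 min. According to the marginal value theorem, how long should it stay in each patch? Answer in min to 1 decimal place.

28.0 min

Maximise g(t)/(T+t): set derivative to zero → g'(t)(T+t) = g(t).
g'(t) = 203·14/(t + 14)². Setting 203·14/(t+14)² = 203t/[(t+14)(56+t)] gives 14(56+t) = t(t+14), so t² = 14×56 = 784.
t* = √784 = 28 min.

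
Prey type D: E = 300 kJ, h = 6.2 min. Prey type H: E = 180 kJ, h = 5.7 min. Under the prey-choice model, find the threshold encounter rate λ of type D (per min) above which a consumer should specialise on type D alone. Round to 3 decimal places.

Drop type H once their profitability E₂/h₂ falls below the rate achievable on type D alone: E₂/h₂ = λE₁/(1 + λh₁).
Solve for λ: λE₁h₂ = E₂(1 + λh₁) → λ(E₁h₂ − E₂h₁) = E₂ → λ = E₂/(E₁h₂ − E₂h₁).
λ = 180/(300×5.7 − 180×6.2) = 180/594 = 0.303 per min.

0.303 per min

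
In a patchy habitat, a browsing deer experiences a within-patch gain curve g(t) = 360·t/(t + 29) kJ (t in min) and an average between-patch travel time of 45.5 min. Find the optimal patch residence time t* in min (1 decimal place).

By the marginal value theorem, leave when the instantaneous gain rate g'(t) equals the habitat-wide average g(t)/(T + t).
g'(t) = 360·29/(t + 29)². Setting 360·29/(t+29)² = 360t/[(t+29)(45.5+t)] gives 29(45.5+t) = t(t+29), so t² = 29×45.5 = 1320.
t* = √1320 = 36.32 min.

36.3 min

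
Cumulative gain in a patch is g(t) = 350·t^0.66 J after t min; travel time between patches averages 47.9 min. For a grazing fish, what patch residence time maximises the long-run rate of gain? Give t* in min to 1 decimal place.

Optimal t* satisfies g'(t*) = g(t*)/(T + t*).
g'(t) = 0.66·350·t^-0.34. Setting 0.66·350·t^-0.34 = 350·t^0.66/(47.9+t) gives 0.66(47.9+t) = t, so 0.34·t = 0.66×47.9.
t* = 0.66×47.9/0.34 = 92.98 min.

93.0 min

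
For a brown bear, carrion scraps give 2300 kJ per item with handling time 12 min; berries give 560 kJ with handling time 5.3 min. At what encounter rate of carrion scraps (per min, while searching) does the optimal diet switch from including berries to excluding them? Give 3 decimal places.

At the threshold, the rate on carrion scraps alone equals the profitability of berries: λ·2300/(1 + λ·12) = 560/5.3 = 105.7.
Rearranging, λ(2300 − 105.7×12) = 105.7, so λ = 105.7/1032 = 0.1024 per min.

0.102 per min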